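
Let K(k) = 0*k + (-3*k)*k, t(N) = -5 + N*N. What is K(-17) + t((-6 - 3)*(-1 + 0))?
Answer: -791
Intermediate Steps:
t(N) = -5 + N²
K(k) = -3*k² (K(k) = 0 - 3*k² = -3*k²)
K(-17) + t((-6 - 3)*(-1 + 0)) = -3*(-17)² + (-5 + ((-6 - 3)*(-1 + 0))²) = -3*289 + (-5 + (-9*(-1))²) = -867 + (-5 + 9²) = -867 + (-5 + 81) = -867 + 76 = -791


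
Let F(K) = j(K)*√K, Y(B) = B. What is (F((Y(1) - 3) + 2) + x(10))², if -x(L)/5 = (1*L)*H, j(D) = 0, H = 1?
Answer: 2500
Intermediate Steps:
x(L) = -5*L (x(L) = -5*1*L = -5*L)
F(K) = 0 (F(K) = 0*√K = 0)
(F((Y(1) - 3) + 2) + x(10))² = (0 - 5*10)² = (0 - 50)² = (-50)² = 2500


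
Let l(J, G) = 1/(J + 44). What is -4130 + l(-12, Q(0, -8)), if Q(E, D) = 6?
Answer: -132159/32 ≈ -4130.0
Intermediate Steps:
l(J, G) = 1/(44 + J)
-4130 + l(-12, Q(0, -8)) = -4130 + 1/(44 - 12) = -4130 + 1/32 = -132159/32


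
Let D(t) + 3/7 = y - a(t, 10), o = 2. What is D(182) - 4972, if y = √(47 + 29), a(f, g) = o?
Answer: -34821/7 + 2*√19 ≈ -4965.7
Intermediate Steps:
a(f, g) = 2
y = 2*√19 (y = √76 = 2*√19 ≈ 8.7178)
D(t) = -17/7 + 2*√19 (D(t) = -3/7 + (2*√19 - 1*2) = -3/7 + (2*√19 - 2) = -3/7 + (-2 + 2*√19) = -17/7 + 2*√19)
D(182) - 4972 = (-17/7 + 2*√19) - 4972 = -34821/7 + 2*√19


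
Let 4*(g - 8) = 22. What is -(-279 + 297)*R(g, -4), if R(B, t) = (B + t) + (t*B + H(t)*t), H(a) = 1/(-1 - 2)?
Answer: 777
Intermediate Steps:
H(a) = -⅓ (H(a) = 1/(-3) = -⅓)
g = 27/2 (g = 8 + (¼)*22 = 8 + 11/2 = 27/2 ≈ 13.500)
R(B, t) = B + 2*t/3 + B*t (R(B, t) = (B + t) + (t*B - t/3) = (B + t) + (B*t - t/3) = (B + t) + (-t/3 + B*t) = B + 2*t/3 + B*t)
-(-279 + 297)*R(g, -4) = -(-279 + 297)*(27/2 + (⅔)*(-4) + (27/2)*(-4)) = -18*(27/2 - 8/3 - 54) = -18*(-259)/6 = -1*(-777) = 777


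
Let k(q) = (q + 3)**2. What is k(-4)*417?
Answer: 417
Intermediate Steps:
k(q) = (3 + q)**2
k(-4)*417 = (3 - 4)**2*417 = (-1)**2*417 = 1*417 = 417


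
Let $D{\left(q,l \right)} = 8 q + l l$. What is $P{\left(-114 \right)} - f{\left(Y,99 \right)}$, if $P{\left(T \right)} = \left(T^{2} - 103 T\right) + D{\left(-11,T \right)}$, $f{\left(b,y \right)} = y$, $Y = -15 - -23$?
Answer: $37547$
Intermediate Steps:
$D{\left(q,l \right)} = l^{2} + 8 q$ ($D{\left(q,l \right)} = 8 q + l^{2} = l^{2} + 8 q$)
$Y = 8$ ($Y = -15 + 23 = 8$)
$P{\left(T \right)} = -88 - 103 T + 2 T^{2}$ ($P{\left(T \right)} = \left(T^{2} - 103 T\right) + \left(T^{2} + 8 \left(-11\right)\right) = \left(T^{2} - 103 T\right) + \left(T^{2} - 88\right) = \left(T^{2} - 103 T\right) + \left(-88 + T^{2}\right) = -88 - 103 T + 2 T^{2}$)
$P{\left(-114 \right)} - f{\left(Y,99 \right)} = \left(-88 - -11742 + 2 \left(-114\right)^{2}\right) - 99 = \left(-88 + 11742 + 2 \cdot 12996\right) - 99 = \left(-88 + 11742 + 25992\right) - 99 = 37646 - 99 = 37547$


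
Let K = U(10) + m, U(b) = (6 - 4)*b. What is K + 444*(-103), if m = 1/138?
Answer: -6308255/138 ≈ -45712.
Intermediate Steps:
m = 1/138 ≈ 0.0072464
U(b) = 2*b
K = 2761/138 (K = 2*10 + 1/138 = 20 + 1/138 = 2761/138 ≈ 20.007)
K + 444*(-103) = 2761/138 + 444*(-103) = 2761/138 - 45732 = -6308255/138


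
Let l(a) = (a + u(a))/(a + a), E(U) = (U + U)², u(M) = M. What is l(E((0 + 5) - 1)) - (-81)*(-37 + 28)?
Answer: -728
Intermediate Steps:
E(U) = 4*U² (E(U) = (2*U)² = 4*U²)
l(a) = 1 (l(a) = (a + a)/(a + a) = (2*a)/((2*a)) = (2*a)*(1/(2*a)) = 1)
l(E((0 + 5) - 1)) - (-81)*(-37 + 28) = 1 - (-81)*(-37 + 28) = 1 - (-81)*(-9) = 1 - 1*729 = 1 - 729 = -728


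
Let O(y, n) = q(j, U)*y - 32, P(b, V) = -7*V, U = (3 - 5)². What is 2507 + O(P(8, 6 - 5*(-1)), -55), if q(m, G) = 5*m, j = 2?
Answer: 1705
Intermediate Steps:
U = 4 (U = (-2)² = 4)
O(y, n) = -32 + 10*y (O(y, n) = (5*2)*y - 32 = 10*y - 32 = -32 + 10*y)
2507 + O(P(8, 6 - 5*(-1)), -55) = 2507 + (-32 + 10*(-7*(6 - 5*(-1)))) = 2507 + (-32 + 10*(-7*(6 + 5))) = 2507 + (-32 + 10*(-7*11)) = 2507 + (-32 + 10*(-77)) = 2507 + (-32 - 770) = 2507 - 802 = 1705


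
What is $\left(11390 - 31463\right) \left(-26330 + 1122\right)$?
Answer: $506000184$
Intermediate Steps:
$\left(11390 - 31463\right) \left(-26330 + 1122\right) = \left(-20073\right) \left(-25208\right) = 506000184$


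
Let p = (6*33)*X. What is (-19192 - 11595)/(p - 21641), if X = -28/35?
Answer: 153935/108997 ≈ 1.4123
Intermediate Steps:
X = -⅘ (X = -28*1/35 = -⅘ ≈ -0.80000)
p = -792/5 (p = (6*33)*(-⅘) = 198*(-⅘) = -792/5 ≈ -158.40)
(-19192 - 11595)/(p - 21641) = (-19192 - 11595)/(-792/5 - 21641) = -30787/(-108997/5) = -30787*(-5/108997) = 153935/108997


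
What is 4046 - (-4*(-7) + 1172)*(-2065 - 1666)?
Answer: 4481246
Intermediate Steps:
4046 - (-4*(-7) + 1172)*(-2065 - 1666) = 4046 - (28 + 1172)*(-3731) = 4046 - 1200*(-3731) = 4046 - 1*(-4477200) = 4046 + 4477200 = 4481246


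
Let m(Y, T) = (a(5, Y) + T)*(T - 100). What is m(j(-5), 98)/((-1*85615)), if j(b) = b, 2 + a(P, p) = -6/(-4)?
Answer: 39/17123 ≈ 0.0022776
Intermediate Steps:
a(P, p) = -½ (a(P, p) = -2 - 6/(-4) = -2 - 6*(-¼) = -2 + 3/2 = -½)
m(Y, T) = (-100 + T)*(-½ + T) (m(Y, T) = (-½ + T)*(T - 100) = (-½ + T)*(-100 + T) = (-100 + T)*(-½ + T))
m(j(-5), 98)/((-1*85615)) = (50 + 98² - 201/2*98)/((-1*85615)) = (50 + 9604 - 9849)/(-85615) = -195*(-1/85615) = 39/17123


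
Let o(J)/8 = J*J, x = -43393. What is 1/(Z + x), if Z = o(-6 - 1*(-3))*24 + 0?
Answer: -1/41665 ≈ -2.4001e-5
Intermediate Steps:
o(J) = 8*J² (o(J) = 8*(J*J) = 8*J²)
Z = 1728 (Z = (8*(-6 - 1*(-3))²)*24 + 0 = (8*(-6 + 3)²)*24 + 0 = (8*(-3)²)*24 + 0 = (8*9)*24 + 0 = 72*24 + 0 = 1728 + 0 = 1728)
1/(Z + x) = 1/(1728 - 43393) = 1/(-41665) = -1/41665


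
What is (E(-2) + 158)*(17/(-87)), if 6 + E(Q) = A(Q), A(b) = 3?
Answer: -2635/87 ≈ -30.287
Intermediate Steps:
E(Q) = -3 (E(Q) = -6 + 3 = -3)
(E(-2) + 158)*(17/(-87)) = (-3 + 158)*(17/(-87)) = 155*(17*(-1/87)) = 155*(-17/87) = -2635/87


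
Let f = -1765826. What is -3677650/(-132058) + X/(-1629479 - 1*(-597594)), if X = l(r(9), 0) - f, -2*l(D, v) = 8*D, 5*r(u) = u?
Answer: 8904303427899/340671673325 ≈ 26.137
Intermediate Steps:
r(u) = u/5
l(D, v) = -4*D
X = 8829094/5 (X = -4*9/5 - 1*(-1765826) = -4*9/5 + 1765826 = -36/5 + 1765826 = 8829094/5 ≈ 1.7658e+6)
-3677650/(-132058) + X/(-1629479 - 1*(-597594)) = -3677650/(-132058) + 8829094/(5*(-1629479 - 1*(-597594))) = -3677650*(-1/132058) + 8829094/(5*(-1629479 + 597594)) = 1838825/66029 + (8829094/5)/(-1031885) = 1838825/66029 + (8829094/5)*(-1/1031885) = 1838825/66029 - 8829094/5159425 = 8904303427899/340671673325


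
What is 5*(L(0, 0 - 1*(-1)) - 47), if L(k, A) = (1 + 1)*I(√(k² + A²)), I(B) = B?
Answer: -225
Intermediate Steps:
L(k, A) = 2*√(A² + k²) (L(k, A) = (1 + 1)*√(k² + A²) = 2*√(A² + k²))
5*(L(0, 0 - 1*(-1)) - 47) = 5*(2*√((0 - 1*(-1))² + 0²) - 47) = 5*(2*√((0 + 1)² + 0) - 47) = 5*(2*√(1² + 0) - 47) = 5*(2*√(1 + 0) - 47) = 5*(2*√1 - 47) = 5*(2*1 - 47) = 5*(2 - 47) = 5*(-45) = -225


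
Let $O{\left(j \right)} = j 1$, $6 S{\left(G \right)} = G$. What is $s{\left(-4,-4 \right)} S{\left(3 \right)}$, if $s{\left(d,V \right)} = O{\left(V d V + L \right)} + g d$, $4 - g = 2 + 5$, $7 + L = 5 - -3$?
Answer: $- \frac{51}{2} \approx -25.5$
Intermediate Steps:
$S{\left(G \right)} = \frac{G}{6}$
$L = 1$ ($L = -7 + \left(5 - -3\right) = -7 + \left(5 + 3\right) = -7 + 8 = 1$)
$O{\left(j \right)} = j$
$g = -3$ ($g = 4 - \left(2 + 5\right) = 4 - 7 = -3$)
$s{\left(d,V \right)} = 1 - 3 d + d V^{2}$ ($s{\left(d,V \right)} = \left(V d V + 1\right) - 3 d = \left(d V^{2} + 1\right) - 3 d = \left(1 + d V^{2}\right) - 3 d = 1 - 3 d + d V^{2}$)
$s{\left(-4,-4 \right)} S{\left(3 \right)} = \left(1 - -12 - 4 \left(-4\right)^{2}\right) \frac{1}{6} \cdot 3 = \left(1 + 12 - 64\right) \frac{1}{2} = \left(-51\right) \frac{1}{2} = - \frac{51}{2}$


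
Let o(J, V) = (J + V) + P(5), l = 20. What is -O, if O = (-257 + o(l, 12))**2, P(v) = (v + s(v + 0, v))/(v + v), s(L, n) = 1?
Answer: -1258884/25 ≈ -50355.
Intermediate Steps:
P(v) = (1 + v)/(2*v) (P(v) = (v + 1)/(v + v) = (1 + v)/((2*v)) = (1 + v)*(1/(2*v)) = (1 + v)/(2*v))
o(J, V) = 3/5 + J + V (o(J, V) = (J + V) + (1/2)*(1 + 5)/5 = (J + V) + (1/2)*(1/5)*6 = (J + V) + 3/5 = 3/5 + J + V)
O = 1258884/25 (O = (-257 + (3/5 + 20 + 12))**2 = (-257 + 163/5)**2 = (-1122/5)**2 = 1258884/25 ≈ 50355.)
-O = -1*1258884/25 = -1258884/25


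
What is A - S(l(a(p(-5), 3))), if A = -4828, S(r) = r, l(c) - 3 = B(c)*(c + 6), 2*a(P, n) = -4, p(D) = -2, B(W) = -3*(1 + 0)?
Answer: -4819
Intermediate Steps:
B(W) = -3 (B(W) = -3*1 = -3)
a(P, n) = -2 (a(P, n) = (½)*(-4) = -2)
l(c) = -15 - 3*c (l(c) = 3 - 3*(c + 6) = 3 - 3*(6 + c) = 3 + (-18 - 3*c) = -15 - 3*c)
A - S(l(a(p(-5), 3))) = -4828 - (-15 - 3*(-2)) = -4828 - (-15 + 6) = -4828 - 1*(-9) = -4828 + 9 = -4819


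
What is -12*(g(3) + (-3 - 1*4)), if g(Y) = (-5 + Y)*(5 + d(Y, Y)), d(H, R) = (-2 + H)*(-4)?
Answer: 108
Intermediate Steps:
d(H, R) = 8 - 4*H
g(Y) = (-5 + Y)*(13 - 4*Y) (g(Y) = (-5 + Y)*(5 + (8 - 4*Y)) = (-5 + Y)*(13 - 4*Y))
-12*(g(3) + (-3 - 1*4)) = -12*((-65 - 4*3² + 33*3) + (-3 - 1*4)) = -12*((-65 - 4*9 + 99) + (-3 - 4)) = -12*((-65 - 36 + 99) - 7) = -12*(-2 - 7) = -12*(-9) = 108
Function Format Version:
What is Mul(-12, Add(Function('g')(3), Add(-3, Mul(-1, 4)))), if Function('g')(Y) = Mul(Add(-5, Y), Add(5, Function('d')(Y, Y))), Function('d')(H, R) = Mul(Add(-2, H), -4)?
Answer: 108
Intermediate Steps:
Function('d')(H, R) = Add(8, Mul(-4, H))
Function('g')(Y) = Mul(Add(-5, Y), Add(13, Mul(-4, Y))) (Function('g')(Y) = Mul(Add(-5, Y), Add(5, Add(8, Mul(-4, Y)))) = Mul(Add(-5, Y), Add(13, Mul(-4, Y))))
Mul(-12, Add(Function('g')(3), Add(-3, Mul(-1, 4)))) = Mul(-12, Add(Add(-65, Mul(-4, Pow(3, 2)), Mul(33, 3)), Add(-3, Mul(-1, 4)))) = Mul(-12, Add(Add(-65, Mul(-4, 9), 99), Add(-3, -4))) = Mul(-12, Add(Add(-65, -36, 99), -7)) = Mul(-12, Add(-2, -7)) = Mul(-12, -9) = 108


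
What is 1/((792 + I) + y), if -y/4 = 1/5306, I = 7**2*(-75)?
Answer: -2653/7648601 ≈ -0.00034686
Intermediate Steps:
I = -3675 (I = 49*(-75) = -3675)
y = -2/2653 (y = -4/5306 = -4*1/5306 = -2/2653 ≈ -0.00075386)
1/((792 + I) + y) = 1/((792 - 3675) - 2/2653) = 1/(-2883 - 2/2653) = 1/(-7648601/2653) = -2653/7648601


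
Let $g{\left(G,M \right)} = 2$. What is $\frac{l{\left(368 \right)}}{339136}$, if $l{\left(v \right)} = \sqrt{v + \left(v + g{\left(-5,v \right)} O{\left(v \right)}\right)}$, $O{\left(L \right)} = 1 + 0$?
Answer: $\frac{3 \sqrt{82}}{339136} \approx 8.0104 \cdot 10^{-5}$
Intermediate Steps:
$O{\left(L \right)} = 1$
$l{\left(v \right)} = \sqrt{2 + 2 v}$ ($l{\left(v \right)} = \sqrt{v + \left(v + 2 \cdot 1\right)} = \sqrt{v + \left(v + 2\right)} = \sqrt{v + \left(2 + v\right)} = \sqrt{2 + 2 v}$)
$\frac{l{\left(368 \right)}}{339136} = \frac{\sqrt{2 + 2 \cdot 368}}{339136} = \sqrt{2 + 736} \cdot \frac{1}{339136} = \sqrt{738} \cdot \frac{1}{339136} = 3 \sqrt{82} \cdot \frac{1}{339136} = \frac{3 \sqrt{82}}{339136}$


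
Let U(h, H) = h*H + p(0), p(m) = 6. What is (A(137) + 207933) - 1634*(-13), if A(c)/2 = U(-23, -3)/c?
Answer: 31397125/137 ≈ 2.2918e+5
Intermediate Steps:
U(h, H) = 6 + H*h (U(h, H) = h*H + 6 = H*h + 6 = 6 + H*h)
A(c) = 150/c (A(c) = 2*((6 - 3*(-23))/c) = 2*((6 + 69)/c) = 2*(75/c) = 150/c)
(A(137) + 207933) - 1634*(-13) = (150/137 + 207933) - 1634*(-13) = (150*(1/137) + 207933) + 21242 = (150/137 + 207933) + 21242 = 28486971/137 + 21242 = 31397125/137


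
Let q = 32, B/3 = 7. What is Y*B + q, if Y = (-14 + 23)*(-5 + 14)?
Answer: 1733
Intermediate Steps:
B = 21 (B = 3*7 = 21)
Y = 81 (Y = 9*9 = 81)
Y*B + q = 81*21 + 32 = 1701 + 32 = 1733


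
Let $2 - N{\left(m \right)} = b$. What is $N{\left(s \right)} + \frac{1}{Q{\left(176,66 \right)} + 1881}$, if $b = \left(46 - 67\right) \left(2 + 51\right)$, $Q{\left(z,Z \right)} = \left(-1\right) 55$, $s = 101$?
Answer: $\frac{2035991}{1826} \approx 1115.0$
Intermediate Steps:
$Q{\left(z,Z \right)} = -55$
$b = -1113$ ($b = \left(-21\right) 53 = -1113$)
$N{\left(m \right)} = 1115$ ($N{\left(m \right)} = 2 - -1113 = 2 + 1113 = 1115$)
$N{\left(s \right)} + \frac{1}{Q{\left(176,66 \right)} + 1881} = 1115 + \frac{1}{-55 + 1881} = 1115 + \frac{1}{1826} = \frac{2035991}{1826}$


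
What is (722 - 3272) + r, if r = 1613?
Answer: -937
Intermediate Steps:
(722 - 3272) + r = (722 - 3272) + 1613 = -2550 + 1613 = -937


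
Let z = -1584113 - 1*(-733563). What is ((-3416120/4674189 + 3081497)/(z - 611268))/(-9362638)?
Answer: 14403495964813/63973160404352678076 ≈ 2.2515e-7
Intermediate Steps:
z = -850550 (z = -1584113 + 733563 = -850550)
((-3416120/4674189 + 3081497)/(z - 611268))/(-9362638) = ((-3416120/4674189 + 3081497)/(-850550 - 611268))/(-9362638) = ((-3416120*1/4674189 + 3081497)/(-1461818))*(-1/9362638) = ((-3416120/4674189 + 3081497)*(-1/1461818))*(-1/9362638) = ((14403495964813/4674189)*(-1/1461818))*(-1/9362638) = -14403495964813/6832813615602*(-1/9362638) = 14403495964813/63973160404352678076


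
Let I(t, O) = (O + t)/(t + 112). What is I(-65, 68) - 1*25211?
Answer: -1184914/47 ≈ -25211.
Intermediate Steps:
I(t, O) = (O + t)/(112 + t)
I(-65, 68) - 1*25211 = (68 - 65)/(112 - 65) - 1*25211 = 3/47 - 25211 = -1184914/47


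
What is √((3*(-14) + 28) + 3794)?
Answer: 6*√105 ≈ 61.482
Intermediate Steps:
√((3*(-14) + 28) + 3794) = √((-42 + 28) + 3794) = √(-14 + 3794) = √3780 = 6*√105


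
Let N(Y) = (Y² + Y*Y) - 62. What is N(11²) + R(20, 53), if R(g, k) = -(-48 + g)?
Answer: 29248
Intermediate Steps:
N(Y) = -62 + 2*Y² (N(Y) = (Y² + Y²) - 62 = 2*Y² - 62 = -62 + 2*Y²)
R(g, k) = 48 - g
N(11²) + R(20, 53) = (-62 + 2*(11²)²) + (48 - 1*20) = (-62 + 2*121²) + (48 - 20) = (-62 + 2*14641) + 28 = (-62 + 29282) + 28 = 29220 + 28 = 29248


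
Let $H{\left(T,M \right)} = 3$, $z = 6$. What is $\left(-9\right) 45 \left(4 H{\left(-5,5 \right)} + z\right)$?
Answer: $-7290$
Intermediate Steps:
$\left(-9\right) 45 \left(4 H{\left(-5,5 \right)} + z\right) = \left(-9\right) 45 \left(4 \cdot 3 + 6\right) = - 405 \left(12 + 6\right) = \left(-405\right) 18 = -7290$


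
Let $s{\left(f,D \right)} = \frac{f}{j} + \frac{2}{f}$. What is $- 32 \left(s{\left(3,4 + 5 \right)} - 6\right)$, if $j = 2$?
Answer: $\frac{368}{3} \approx 122.67$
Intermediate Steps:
$s{\left(f,D \right)} = \frac{f}{2} + \frac{2}{f}$
$- 32 \left(s{\left(3,4 + 5 \right)} - 6\right) = - 32 \left(\left(\frac{1}{2} \cdot 3 + \frac{2}{3}\right) - 6\right) = - 32 \left(\left(\frac{3}{2} + 2 \cdot \frac{1}{3}\right) - 6\right) = - 32 \left(\left(\frac{3}{2} + \frac{2}{3}\right) - 6\right) = - 32 \left(\frac{13}{6} - 6\right) = \left(-32\right) \left(- \frac{23}{6}\right) = \frac{368}{3}$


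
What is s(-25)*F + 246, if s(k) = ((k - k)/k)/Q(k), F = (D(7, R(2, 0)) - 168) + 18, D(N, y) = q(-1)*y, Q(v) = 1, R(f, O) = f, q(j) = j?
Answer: 246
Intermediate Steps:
D(N, y) = -y
F = -152 (F = (-1*2 - 168) + 18 = (-2 - 168) + 18 = -170 + 18 = -152)
s(k) = 0 (s(k) = ((k - k)/k)/1 = (0/k)*1 = 0*1 = 0)
s(-25)*F + 246 = 0*(-152) + 246 = 0 + 246 = 246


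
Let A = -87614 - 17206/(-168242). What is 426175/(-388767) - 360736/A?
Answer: 961815209075003/318364263499333 ≈ 3.0211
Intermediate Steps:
A = -7370168691/84121 (A = -87614 - 17206*(-1/168242) = -87614 + 8603/84121 = -7370168691/84121 ≈ -87614.)
426175/(-388767) - 360736/A = 426175/(-388767) - 360736/(-7370168691/84121) = 426175*(-1/388767) - 360736*(-84121/7370168691) = -426175/388767 + 30345473056/7370168691 = 961815209075003/318364263499333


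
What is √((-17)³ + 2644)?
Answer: I*√2269 ≈ 47.634*I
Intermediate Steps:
√((-17)³ + 2644) = √(-4913 + 2644) = √(-2269) = I*√2269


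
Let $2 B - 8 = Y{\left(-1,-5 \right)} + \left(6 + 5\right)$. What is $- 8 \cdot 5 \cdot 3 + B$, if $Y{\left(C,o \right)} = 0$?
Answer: $- \frac{221}{2} \approx -110.5$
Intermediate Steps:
$B = \frac{19}{2}$ ($B = 4 + \frac{0 + \left(6 + 5\right)}{2} = 4 + \frac{0 + 11}{2} = 4 + \frac{1}{2} \cdot 11 = 4 + \frac{11}{2} = \frac{19}{2} \approx 9.5$)
$- 8 \cdot 5 \cdot 3 + B = - 8 \cdot 5 \cdot 3 + \frac{19}{2} = \left(-8\right) 15 + \frac{19}{2} = -120 + \frac{19}{2} = - \frac{221}{2}$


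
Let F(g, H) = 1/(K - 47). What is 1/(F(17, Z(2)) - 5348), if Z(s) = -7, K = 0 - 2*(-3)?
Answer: -41/219269 ≈ -0.00018698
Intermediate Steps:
K = 6 (K = 0 + 6 = 6)
F(g, H) = -1/41 (F(g, H) = 1/(6 - 47) = 1/(-41) = -1/41)
1/(F(17, Z(2)) - 5348) = 1/(-1/41 - 5348) = 1/(-219269/41) = -41/219269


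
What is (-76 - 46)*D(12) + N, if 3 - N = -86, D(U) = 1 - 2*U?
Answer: 2895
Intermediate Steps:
N = 89 (N = 3 - 1*(-86) = 3 + 86 = 89)
(-76 - 46)*D(12) + N = (-76 - 46)*(1 - 2*12) + 89 = -122*(1 - 24) + 89 = -122*(-23) + 89 = 2806 + 89 = 2895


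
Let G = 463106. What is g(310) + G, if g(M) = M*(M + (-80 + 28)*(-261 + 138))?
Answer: 2541966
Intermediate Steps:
g(M) = M*(6396 + M) (g(M) = M*(M - 52*(-123)) = M*(M + 6396) = M*(6396 + M))
g(310) + G = 310*(6396 + 310) + 463106 = 310*6706 + 463106 = 2078860 + 463106 = 2541966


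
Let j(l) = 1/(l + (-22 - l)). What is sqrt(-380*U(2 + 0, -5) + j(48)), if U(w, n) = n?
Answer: sqrt(919578)/22 ≈ 43.588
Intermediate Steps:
j(l) = -1/22 (j(l) = 1/(-22) = -1/22)
sqrt(-380*U(2 + 0, -5) + j(48)) = sqrt(-380*(-5) - 1/22) = sqrt(1900 - 1/22) = sqrt(41799/22) = sqrt(919578)/22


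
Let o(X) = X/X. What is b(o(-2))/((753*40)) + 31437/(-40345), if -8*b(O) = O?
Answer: -1515019973/1944306240 ≈ -0.77921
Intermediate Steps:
o(X) = 1
b(O) = -O/8
b(o(-2))/((753*40)) + 31437/(-40345) = (-⅛*1)/((753*40)) + 31437/(-40345) = -⅛/30120 + 31437*(-1/40345) = -⅛*1/30120 - 31437/40345 = -1/240960 - 31437/40345 = -1515019973/1944306240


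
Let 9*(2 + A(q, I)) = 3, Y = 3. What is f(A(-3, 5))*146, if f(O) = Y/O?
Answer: -1314/5 ≈ -262.80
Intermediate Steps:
A(q, I) = -5/3 (A(q, I) = -2 + (⅑)*3 = -2 + ⅓ = -5/3)
f(O) = 3/O
f(A(-3, 5))*146 = (3/(-5/3))*146 = (3*(-⅗))*146 = -9/5*146 = -1314/5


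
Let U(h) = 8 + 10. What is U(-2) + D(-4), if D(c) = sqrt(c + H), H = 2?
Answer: 18 + I*sqrt(2) ≈ 18.0 + 1.4142*I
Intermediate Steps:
U(h) = 18
D(c) = sqrt(2 + c) (D(c) = sqrt(c + 2) = sqrt(2 + c))
U(-2) + D(-4) = 18 + sqrt(2 - 4) = 18 + sqrt(-2) = 18 + I*sqrt(2)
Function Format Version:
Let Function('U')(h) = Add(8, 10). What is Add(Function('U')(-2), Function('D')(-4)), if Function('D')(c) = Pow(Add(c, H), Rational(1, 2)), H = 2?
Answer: Add(18, Mul(I, Pow(2, Rational(1, 2)))) ≈ Add(18.000, Mul(1.4142, I))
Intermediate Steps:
Function('U')(h) = 18
Function('D')(c) = Pow(Add(2, c), Rational(1, 2)) (Function('D')(c) = Pow(Add(c, 2), Rational(1, 2)) = Pow(Add(2, c), Rational(1, 2)))
Add(Function('U')(-2), Function('D')(-4)) = Add(18, Pow(Add(2, -4), Rational(1, 2))) = Add(18, Pow(-2, Rational(1, 2))) = Add(18, Mul(I, Pow(2, Rational(1, 2))))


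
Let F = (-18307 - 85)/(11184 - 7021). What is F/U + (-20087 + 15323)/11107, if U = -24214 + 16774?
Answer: -18418719767/43001750130 ≈ -0.42832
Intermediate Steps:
U = -7440
F = -18392/4163 ≈ -4.4180
F/U + (-20087 + 15323)/11107 = -18392/4163/(-7440) + (-20087 + 15323)/11107 = -18392/4163*(-1/7440) - 4764*1/11107 = 2299/3871590 - 4764/11107 = -18418719767/43001750130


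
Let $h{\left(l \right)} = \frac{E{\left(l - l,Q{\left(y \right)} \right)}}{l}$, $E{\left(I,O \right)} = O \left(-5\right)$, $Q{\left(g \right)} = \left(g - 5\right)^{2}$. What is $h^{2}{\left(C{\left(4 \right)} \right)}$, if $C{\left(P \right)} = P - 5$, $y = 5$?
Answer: $0$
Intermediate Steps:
$Q{\left(g \right)} = \left(-5 + g\right)^{2}$
$E{\left(I,O \right)} = - 5 O$
$C{\left(P \right)} = -5 + P$ ($C{\left(P \right)} = P - 5 = -5 + P$)
$h{\left(l \right)} = 0$ ($h{\left(l \right)} = \frac{\left(-5\right) \left(-5 + 5\right)^{2}}{l} = \frac{\left(-5\right) 0^{2}}{l} = \frac{\left(-5\right) 0}{l} = \frac{0}{l} = 0$)
$h^{2}{\left(C{\left(4 \right)} \right)} = 0^{2} = 0$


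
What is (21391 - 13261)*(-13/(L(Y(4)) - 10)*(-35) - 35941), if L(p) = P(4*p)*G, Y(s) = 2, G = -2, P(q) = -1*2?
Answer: -292816855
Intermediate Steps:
P(q) = -2
L(p) = 4 (L(p) = -2*(-2) = 4)
(21391 - 13261)*(-13/(L(Y(4)) - 10)*(-35) - 35941) = (21391 - 13261)*(-13/(4 - 10)*(-35) - 35941) = 8130*(-13/(-6)*(-35) - 35941) = 8130*(-13*(-1/6)*(-35) - 35941) = 8130*((13/6)*(-35) - 35941) = 8130*(-455/6 - 35941) = 8130*(-216101/6) = -292816855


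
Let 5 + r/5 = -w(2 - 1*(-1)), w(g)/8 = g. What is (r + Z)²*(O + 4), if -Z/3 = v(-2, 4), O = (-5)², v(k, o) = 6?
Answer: 770501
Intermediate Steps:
O = 25
w(g) = 8*g
Z = -18 (Z = -3*6 = -18)
r = -145 (r = -25 + 5*(-8*(2 - 1*(-1))) = -25 + 5*(-8*(2 + 1)) = -25 + 5*(-8*3) = -25 + 5*(-1*24) = -25 + 5*(-24) = -25 - 120 = -145)
(r + Z)²*(O + 4) = (-145 - 18)²*(25 + 4) = (-163)²*29 = 26569*29 = 770501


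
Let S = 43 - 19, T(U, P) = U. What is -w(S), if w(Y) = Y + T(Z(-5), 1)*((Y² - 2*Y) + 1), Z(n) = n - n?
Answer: -24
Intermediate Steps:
Z(n) = 0
S = 24
w(Y) = Y (w(Y) = Y + 0*((Y² - 2*Y) + 1) = Y + 0*(1 + Y² - 2*Y) = Y + 0 = Y)
-w(S) = -1*24 = -24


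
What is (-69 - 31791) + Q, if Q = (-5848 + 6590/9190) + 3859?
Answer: -31106572/919 ≈ -33848.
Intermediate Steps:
Q = -1827232/919 (Q = (-5848 + 6590*(1/9190)) + 3859 = (-5848 + 659/919) + 3859 = -5373653/919 + 3859 = -1827232/919 ≈ -1988.3)
(-69 - 31791) + Q = (-69 - 31791) - 1827232/919 = -31860 - 1827232/919 = -31106572/919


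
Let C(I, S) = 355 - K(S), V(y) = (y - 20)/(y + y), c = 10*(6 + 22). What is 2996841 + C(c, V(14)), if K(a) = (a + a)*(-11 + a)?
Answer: 293724737/98 ≈ 2.9972e+6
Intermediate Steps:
c = 280 (c = 10*28 = 280)
V(y) = (-20 + y)/(2*y) (V(y) = (-20 + y)/((2*y)) = (-20 + y)*(1/(2*y)) = (-20 + y)/(2*y))
K(a) = 2*a*(-11 + a) (K(a) = (2*a)*(-11 + a) = 2*a*(-11 + a))
C(I, S) = 355 - 2*S*(-11 + S)
2996841 + C(c, V(14)) = 2996841 + (355 - 2*(½)*(-20 + 14)/14*(-11 + (½)*(-20 + 14)/14)) = 2996841 + (355 - 2*(½)*(1/14)*(-6)*(-11 + (½)*(1/14)*(-6))) = 2996841 + (355 - 2*(-3/14)*(-11 - 3/14)) = 2996841 + (355 - 2*(-3/14)*(-157/14)) = 2996841 + (355 - 471/98) = 2996841 + 34319/98 = 293724737/98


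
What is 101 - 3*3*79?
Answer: -610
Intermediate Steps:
101 - 3*3*79 = 101 - 9*79 = 101 - 711 = -610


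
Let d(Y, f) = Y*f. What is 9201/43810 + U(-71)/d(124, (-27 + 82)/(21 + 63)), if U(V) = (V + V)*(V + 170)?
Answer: -46973865/271622 ≈ -172.94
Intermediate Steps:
U(V) = 2*V*(170 + V) (U(V) = (2*V)*(170 + V) = 2*V*(170 + V))
9201/43810 + U(-71)/d(124, (-27 + 82)/(21 + 63)) = 9201/43810 + (2*(-71)*(170 - 71))/((124*((-27 + 82)/(21 + 63)))) = 9201*(1/43810) + (2*(-71)*99)/((124*(55/84))) = 9201/43810 - 14058/(124*(55*(1/84))) = 9201/43810 - 14058/(124*(55/84)) = 9201/43810 - 14058/1705/21 = 9201/43810 - 14058*21/1705 = 9201/43810 - 26838/155 = -46973865/271622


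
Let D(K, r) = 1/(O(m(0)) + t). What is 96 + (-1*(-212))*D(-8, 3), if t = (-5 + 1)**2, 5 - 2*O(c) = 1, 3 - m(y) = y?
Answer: 970/9 ≈ 107.78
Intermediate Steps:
m(y) = 3 - y
O(c) = 2 (O(c) = 5/2 - 1/2*1 = 5/2 - 1/2 = 2)
t = 16 (t = (-4)**2 = 16)
D(K, r) = 1/18 (D(K, r) = 1/(2 + 16) = 1/18)
96 + (-1*(-212))*D(-8, 3) = 96 - 1*(-212)*(1/18) = 96 + 212*(1/18) = 96 + 106/9 = 970/9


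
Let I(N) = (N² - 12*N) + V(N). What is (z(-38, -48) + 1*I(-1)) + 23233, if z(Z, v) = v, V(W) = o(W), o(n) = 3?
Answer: 23201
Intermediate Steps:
V(W) = 3
I(N) = 3 + N² - 12*N (I(N) = (N² - 12*N) + 3 = 3 + N² - 12*N)
(z(-38, -48) + 1*I(-1)) + 23233 = (-48 + 1*(3 + (-1)² - 12*(-1))) + 23233 = (-48 + 1*(3 + 1 + 12)) + 23233 = (-48 + 1*16) + 23233 = (-48 + 16) + 23233 = -32 + 23233 = 23201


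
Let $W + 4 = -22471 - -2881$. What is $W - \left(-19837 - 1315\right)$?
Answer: $1558$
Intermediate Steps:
$W = -19594$ ($W = -4 - 19590 = -19594$)
$W - \left(-19837 - 1315\right) = -19594 - \left(-19837 - 1315\right) = -19594 - -21152 = -19594 + 21152 = 1558$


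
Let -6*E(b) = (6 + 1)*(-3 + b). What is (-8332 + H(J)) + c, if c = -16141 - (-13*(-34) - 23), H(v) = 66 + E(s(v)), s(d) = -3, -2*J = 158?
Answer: -24819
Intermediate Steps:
J = -79 (J = -½*158 = -79)
E(b) = 7/2 - 7*b/6 (E(b) = -(6 + 1)*(-3 + b)/6 = -7*(-3 + b)/6 = -(-21 + 7*b)/6 = 7/2 - 7*b/6)
H(v) = 73 (H(v) = 66 + (7/2 - 7/6*(-3)) = 66 + (7/2 + 7/2) = 66 + 7 = 73)
c = -16560 (c = -16141 - (442 - 23) = -16141 - 1*419 = -16141 - 419 = -16560)
(-8332 + H(J)) + c = (-8332 + 73) - 16560 = -8259 - 16560 = -24819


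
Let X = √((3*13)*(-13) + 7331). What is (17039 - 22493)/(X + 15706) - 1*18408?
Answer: -1135204173555/61667903 + 2727*√1706/61667903 ≈ -18408.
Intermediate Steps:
X = 2*√1706 (X = √(39*(-13) + 7331) = √(-507 + 7331) = √6824 = 2*√1706 ≈ 82.608)
(17039 - 22493)/(X + 15706) - 1*18408 = (17039 - 22493)/(2*√1706 + 15706) - 1*18408 = -5454/(15706 + 2*√1706) - 18408 = -18408 - 5454/(15706 + 2*√1706)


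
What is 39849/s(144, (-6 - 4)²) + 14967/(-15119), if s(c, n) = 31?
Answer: 602013054/468689 ≈ 1284.5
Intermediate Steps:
39849/s(144, (-6 - 4)²) + 14967/(-15119) = 39849/31 + 14967/(-15119) = 39849*(1/31) + 14967*(-1/15119) = 39849/31 - 14967/15119 = 602013054/468689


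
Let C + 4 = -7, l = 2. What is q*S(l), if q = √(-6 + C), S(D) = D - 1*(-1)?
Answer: 3*I*√17 ≈ 12.369*I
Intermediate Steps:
C = -11 (C = -4 - 7 = -11)
S(D) = 1 + D (S(D) = D + 1 = 1 + D)
q = I*√17 (q = √(-6 - 11) = √(-17) = I*√17 ≈ 4.1231*I)
q*S(l) = (I*√17)*(1 + 2) = (I*√17)*3 = 3*I*√17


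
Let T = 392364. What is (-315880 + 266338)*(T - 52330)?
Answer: -16845964428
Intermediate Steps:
(-315880 + 266338)*(T - 52330) = (-315880 + 266338)*(392364 - 52330) = -49542*340034 = -16845964428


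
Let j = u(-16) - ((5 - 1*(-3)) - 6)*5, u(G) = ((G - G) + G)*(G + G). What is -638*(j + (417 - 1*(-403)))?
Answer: -843436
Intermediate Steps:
u(G) = 2*G² (u(G) = (0 + G)*(2*G) = G*(2*G) = 2*G²)
j = 502 (j = 2*(-16)² - ((5 - 1*(-3)) - 6)*5 = 2*256 - ((5 + 3) - 6)*5 = 512 - (8 - 6)*5 = 512 - 2*5 = 512 - 1*10 = 512 - 10 = 502)
-638*(j + (417 - 1*(-403))) = -638*(502 + (417 - 1*(-403))) = -638*(502 + (417 + 403)) = -638*(502 + 820) = -638*1322 = -843436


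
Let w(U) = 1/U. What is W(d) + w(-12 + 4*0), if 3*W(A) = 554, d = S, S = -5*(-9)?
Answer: 2215/12 ≈ 184.58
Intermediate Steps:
S = 45
d = 45
W(A) = 554/3 (W(A) = (⅓)*554 = 554/3)
W(d) + w(-12 + 4*0) = 554/3 + 1/(-12 + 4*0) = 554/3 + 1/(-12 + 0) = 554/3 + 1/(-12) = 554/3 - 1/12 = 2215/12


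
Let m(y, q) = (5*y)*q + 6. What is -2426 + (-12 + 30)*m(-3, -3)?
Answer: -1508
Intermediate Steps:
m(y, q) = 6 + 5*q*y (m(y, q) = 5*q*y + 6 = 6 + 5*q*y)
-2426 + (-12 + 30)*m(-3, -3) = -2426 + (-12 + 30)*(6 + 5*(-3)*(-3)) = -2426 + 18*(6 + 45) = -2426 + 18*51 = -2426 + 918 = -1508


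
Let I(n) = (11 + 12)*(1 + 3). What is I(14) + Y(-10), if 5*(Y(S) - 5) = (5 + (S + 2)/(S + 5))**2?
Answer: 13214/125 ≈ 105.71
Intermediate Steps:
Y(S) = 5 + (5 + (2 + S)/(5 + S))**2/5 (Y(S) = 5 + (5 + (S + 2)/(S + 5))**2/5 = 5 + (5 + (2 + S)/(5 + S))**2/5)
I(n) = 92 (I(n) = 23*4 = 92)
I(14) + Y(-10) = 92 + (1354 + 61*(-10)**2 + 574*(-10))/(5*(25 + (-10)**2 + 10*(-10))) = 92 + (1354 + 61*100 - 5740)/(5*(25 + 100 - 100)) = 92 + (1/5)*(1354 + 6100 - 5740)/25 = 92 + (1/5)*(1/25)*1714 = 92 + 1714/125 = 13214/125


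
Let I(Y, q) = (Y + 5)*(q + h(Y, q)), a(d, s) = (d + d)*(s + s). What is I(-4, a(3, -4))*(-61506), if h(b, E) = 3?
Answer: 2767770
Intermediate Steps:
a(d, s) = 4*d*s (a(d, s) = (2*d)*(2*s) = 4*d*s)
I(Y, q) = (3 + q)*(5 + Y) (I(Y, q) = (Y + 5)*(q + 3) = (5 + Y)*(3 + q) = (3 + q)*(5 + Y))
I(-4, a(3, -4))*(-61506) = (15 + 3*(-4) + 5*(4*3*(-4)) - 16*3*(-4))*(-61506) = (15 - 12 + 5*(-48) - 4*(-48))*(-61506) = (15 - 12 - 240 + 192)*(-61506) = -45*(-61506) = 2767770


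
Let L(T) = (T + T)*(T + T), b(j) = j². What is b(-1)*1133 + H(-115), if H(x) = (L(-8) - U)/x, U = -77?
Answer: 129962/115 ≈ 1130.1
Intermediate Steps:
L(T) = 4*T² (L(T) = (2*T)*(2*T) = 4*T²)
H(x) = 333/x (H(x) = (4*(-8)² - 1*(-77))/x = (4*64 + 77)/x = (256 + 77)/x = 333/x)
b(-1)*1133 + H(-115) = (-1)²*1133 + 333/(-115) = 1*1133 + 333*(-1/115) = 1133 - 333/115 = 129962/115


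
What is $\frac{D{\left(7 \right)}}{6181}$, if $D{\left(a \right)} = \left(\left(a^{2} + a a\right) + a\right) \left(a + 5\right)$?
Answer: $\frac{180}{883} \approx 0.20385$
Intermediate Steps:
$D{\left(a \right)} = \left(5 + a\right) \left(a + 2 a^{2}\right)$ ($D{\left(a \right)} = \left(\left(a^{2} + a^{2}\right) + a\right) \left(5 + a\right) = \left(2 a^{2} + a\right) \left(5 + a\right) = \left(a + 2 a^{2}\right) \left(5 + a\right) = \left(5 + a\right) \left(a + 2 a^{2}\right)$)
$\frac{D{\left(7 \right)}}{6181} = \frac{7 \left(5 + 2 \cdot 7^{2} + 11 \cdot 7\right)}{6181} = \frac{7 \left(5 + 2 \cdot 49 + 77\right)}{6181} = \frac{7 \left(5 + 98 + 77\right)}{6181} = \frac{7 \cdot 180}{6181} = \frac{1}{6181} \cdot 1260 = \frac{180}{883}$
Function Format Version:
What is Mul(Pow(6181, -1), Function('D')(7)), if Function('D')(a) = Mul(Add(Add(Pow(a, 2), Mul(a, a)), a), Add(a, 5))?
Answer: Rational(180, 883) ≈ 0.20385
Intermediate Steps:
Function('D')(a) = Mul(Add(5, a), Add(a, Mul(2, Pow(a, 2)))) (Function('D')(a) = Mul(Add(Add(Pow(a, 2), Pow(a, 2)), a), Add(5, a)) = Mul(Add(Mul(2, Pow(a, 2)), a), Add(5, a)) = Mul(Add(a, Mul(2, Pow(a, 2))), Add(5, a)) = Mul(Add(5, a), Add(a, Mul(2, Pow(a, 2)))))
Mul(Pow(6181, -1), Function('D')(7)) = Mul(Pow(6181, -1), Mul(7, Add(5, Mul(2, Pow(7, 2)), Mul(11, 7)))) = Mul(Rational(1, 6181), Mul(7, Add(5, Mul(2, 49), 77))) = Mul(Rational(1, 6181), Mul(7, Add(5, 98, 77))) = Mul(Rational(1, 6181), Mul(7, 180)) = Mul(Rational(1, 6181), 1260) = Rational(180, 883)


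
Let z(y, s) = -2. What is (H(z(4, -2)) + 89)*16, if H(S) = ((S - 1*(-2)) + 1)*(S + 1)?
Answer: 1408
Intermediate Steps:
H(S) = (1 + S)*(3 + S) (H(S) = ((S + 2) + 1)*(1 + S) = ((2 + S) + 1)*(1 + S) = (3 + S)*(1 + S) = (1 + S)*(3 + S))
(H(z(4, -2)) + 89)*16 = ((3 + (-2)**2 + 4*(-2)) + 89)*16 = ((3 + 4 - 8) + 89)*16 = (-1 + 89)*16 = 88*16 = 1408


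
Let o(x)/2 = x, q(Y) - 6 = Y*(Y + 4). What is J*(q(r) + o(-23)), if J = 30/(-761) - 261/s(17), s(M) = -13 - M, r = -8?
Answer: -263628/3805 ≈ -69.285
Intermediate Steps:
q(Y) = 6 + Y*(4 + Y) (q(Y) = 6 + Y*(Y + 4) = 6 + Y*(4 + Y))
o(x) = 2*x
J = 65907/7610 (J = 30/(-761) - 261/(-13 - 1*17) = 30*(-1/761) - 261/(-13 - 17) = -30/761 - 261/(-30) = -30/761 - 261*(-1/30) = -30/761 + 87/10 = 65907/7610 ≈ 8.6606)
J*(q(r) + o(-23)) = 65907*((6 + (-8)**2 + 4*(-8)) + 2*(-23))/7610 = 65907*((6 + 64 - 32) - 46)/7610 = 65907*(38 - 46)/7610 = (65907/7610)*(-8) = -263628/3805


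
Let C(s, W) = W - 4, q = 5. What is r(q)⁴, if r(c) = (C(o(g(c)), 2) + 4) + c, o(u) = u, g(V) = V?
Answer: 2401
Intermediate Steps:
C(s, W) = -4 + W
r(c) = 2 + c (r(c) = ((-4 + 2) + 4) + c = (-2 + 4) + c = 2 + c)
r(q)⁴ = (2 + 5)⁴ = 7⁴ = 2401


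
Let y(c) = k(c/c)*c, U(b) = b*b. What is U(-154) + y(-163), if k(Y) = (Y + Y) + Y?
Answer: 23227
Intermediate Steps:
U(b) = b²
k(Y) = 3*Y (k(Y) = 2*Y + Y = 3*Y)
y(c) = 3*c (y(c) = (3*(c/c))*c = (3*1)*c = 3*c)
U(-154) + y(-163) = (-154)² + 3*(-163) = 23716 - 489 = 23227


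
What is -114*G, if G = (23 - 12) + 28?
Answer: -4446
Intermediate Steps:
G = 39 (G = 11 + 28 = 39)
-114*G = -114*39 = -4446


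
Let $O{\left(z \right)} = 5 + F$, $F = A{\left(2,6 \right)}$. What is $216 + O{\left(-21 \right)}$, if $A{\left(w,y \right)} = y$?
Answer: $227$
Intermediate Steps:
$F = 6$
$O{\left(z \right)} = 11$ ($O{\left(z \right)} = 5 + 6 = 11$)
$216 + O{\left(-21 \right)} = 216 + 11 = 227$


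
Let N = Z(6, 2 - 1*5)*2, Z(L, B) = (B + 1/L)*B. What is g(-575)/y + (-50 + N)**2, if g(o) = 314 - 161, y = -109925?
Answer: 119708172/109925 ≈ 1089.0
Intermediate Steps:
Z(L, B) = B*(B + 1/L)
g(o) = 153
N = 17 (N = ((2 - 1*5)**2 + (2 - 1*5)/6)*2 = ((2 - 5)**2 + (2 - 5)*(1/6))*2 = ((-3)**2 - 3*1/6)*2 = (9 - 1/2)*2 = (17/2)*2 = 17)
g(-575)/y + (-50 + N)**2 = 153/(-109925) + (-50 + 17)**2 = 153*(-1/109925) + (-33)**2 = -153/109925 + 1089 = 119708172/109925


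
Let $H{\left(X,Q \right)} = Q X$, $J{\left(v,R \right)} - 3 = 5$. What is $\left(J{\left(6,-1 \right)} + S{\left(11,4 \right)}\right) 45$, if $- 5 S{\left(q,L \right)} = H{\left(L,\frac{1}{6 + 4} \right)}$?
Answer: $\frac{1782}{5} \approx 356.4$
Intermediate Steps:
$J{\left(v,R \right)} = 8$ ($J{\left(v,R \right)} = 3 + 5 = 8$)
$S{\left(q,L \right)} = - \frac{L}{50}$ ($S{\left(q,L \right)} = - \frac{\frac{1}{6 + 4} L}{5} = - \frac{\frac{1}{10} L}{5} = - \frac{L}{50}$)
$\left(J{\left(6,-1 \right)} + S{\left(11,4 \right)}\right) 45 = \left(8 - \frac{2}{25}\right) 45 = \frac{198}{25} \cdot 45 = \frac{1782}{5}$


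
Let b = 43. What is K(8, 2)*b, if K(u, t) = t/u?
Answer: 43/4 ≈ 10.750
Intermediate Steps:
K(8, 2)*b = (2/8)*43 = (2*(1/8))*43 = (1/4)*43 = 43/4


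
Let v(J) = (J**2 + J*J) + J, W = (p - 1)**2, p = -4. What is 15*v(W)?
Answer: 19125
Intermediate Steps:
W = 25 (W = (-4 - 1)**2 = (-5)**2 = 25)
v(J) = J + 2*J**2 (v(J) = (J**2 + J**2) + J = 2*J**2 + J = J + 2*J**2)
15*v(W) = 15*(25*(1 + 2*25)) = 15*(25*(1 + 50)) = 15*(25*51) = 15*1275 = 19125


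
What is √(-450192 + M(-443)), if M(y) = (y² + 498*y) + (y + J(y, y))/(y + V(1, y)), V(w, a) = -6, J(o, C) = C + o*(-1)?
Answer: 5*I*√3826838674/449 ≈ 688.88*I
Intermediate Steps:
J(o, C) = C - o
M(y) = y² + 498*y + y/(-6 + y) (M(y) = (y² + 498*y) + (y + (y - y))/(y - 6) = (y² + 498*y) + (y + 0)/(-6 + y) = (y² + 498*y) + y/(-6 + y) = y² + 498*y + y/(-6 + y))
√(-450192 + M(-443)) = √(-450192 - 443*(-2987 + (-443)² + 492*(-443))/(-6 - 443)) = √(-450192 - 443*(-2987 + 196249 - 217956)/(-449)) = √(-450192 - 443*(-1/449)*(-24694)) = √(-450192 - 10939442/449) = √(-213075650/449) = 5*I*√3826838674/449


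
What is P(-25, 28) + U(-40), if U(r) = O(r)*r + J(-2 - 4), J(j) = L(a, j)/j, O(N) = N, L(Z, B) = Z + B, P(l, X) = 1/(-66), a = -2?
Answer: 35229/22 ≈ 1601.3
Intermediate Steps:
P(l, X) = -1/66
L(Z, B) = B + Z
J(j) = (-2 + j)/j (J(j) = (j - 2)/j = (-2 + j)/j)
U(r) = 4/3 + r**2 (U(r) = r*r + (-2 + (-2 - 4))/(-2 - 4) = r**2 + (-2 - 6)/(-6) = r**2 - 1/6*(-8) = r**2 + 4/3 = 4/3 + r**2)
P(-25, 28) + U(-40) = -1/66 + (4/3 + (-40)**2) = -1/66 + (4/3 + 1600) = -1/66 + 4804/3 = 35229/22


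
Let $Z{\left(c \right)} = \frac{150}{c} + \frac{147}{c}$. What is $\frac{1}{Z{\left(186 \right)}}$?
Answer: $\frac{62}{99} \approx 0.62626$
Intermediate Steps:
$Z{\left(c \right)} = \frac{297}{c}$
$\frac{1}{Z{\left(186 \right)}} = \frac{1}{297 \cdot \frac{1}{186}} = \frac{1}{\frac{99}{62}} = \frac{62}{99}$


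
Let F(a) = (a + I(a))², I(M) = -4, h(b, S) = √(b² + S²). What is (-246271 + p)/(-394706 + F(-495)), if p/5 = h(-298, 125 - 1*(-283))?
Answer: 246271/145705 - 2*√63817/29141 ≈ 1.6729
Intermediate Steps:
h(b, S) = √(S² + b²)
p = 10*√63817 (p = 5*√((125 - 1*(-283))² + (-298)²) = 5*√((125 + 283)² + 88804) = 5*√(408² + 88804) = 5*√(166464 + 88804) = 5*√255268 = 5*(2*√63817) = 10*√63817 ≈ 2526.2)
F(a) = (-4 + a)² (F(a) = (a - 4)² = (-4 + a)²)
(-246271 + p)/(-394706 + F(-495)) = (-246271 + 10*√63817)/(-394706 + (-4 - 495)²) = (-246271 + 10*√63817)/(-394706 + (-499)²) = (-246271 + 10*√63817)/(-394706 + 249001) = (-246271 + 10*√63817)/(-145705) = (-246271 + 10*√63817)*(-1/145705) = 246271/145705 - 2*√63817/29141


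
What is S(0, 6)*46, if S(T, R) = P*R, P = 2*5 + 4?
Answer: 3864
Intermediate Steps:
P = 14 (P = 10 + 4 = 14)
S(T, R) = 14*R
S(0, 6)*46 = (14*6)*46 = 84*46 = 3864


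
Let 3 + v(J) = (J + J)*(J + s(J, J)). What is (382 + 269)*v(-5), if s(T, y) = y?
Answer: 63147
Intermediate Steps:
v(J) = -3 + 4*J² (v(J) = -3 + (J + J)*(J + J) = -3 + (2*J)*(2*J) = -3 + 4*J²)
(382 + 269)*v(-5) = (382 + 269)*(-3 + 4*(-5)²) = 651*(-3 + 4*25) = 651*(-3 + 100) = 651*97 = 63147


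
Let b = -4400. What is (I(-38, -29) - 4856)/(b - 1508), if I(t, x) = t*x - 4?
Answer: 1879/2954 ≈ 0.63609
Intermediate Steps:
I(t, x) = -4 + t*x
(I(-38, -29) - 4856)/(b - 1508) = ((-4 - 38*(-29)) - 4856)/(-4400 - 1508) = ((-4 + 1102) - 4856)/(-5908) = (1098 - 4856)*(-1/5908) = -3758*(-1/5908) = 1879/2954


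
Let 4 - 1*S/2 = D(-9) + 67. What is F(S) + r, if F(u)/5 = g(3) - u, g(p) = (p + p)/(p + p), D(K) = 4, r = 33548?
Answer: 34223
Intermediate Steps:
g(p) = 1 (g(p) = (2*p)/((2*p)) = (2*p)*(1/(2*p)) = 1)
S = -134 (S = 8 - 2*(4 + 67) = 8 - 2*71 = 8 - 142 = -134)
F(u) = 5 - 5*u (F(u) = 5*(1 - u) = 5 - 5*u)
F(S) + r = (5 - 5*(-134)) + 33548 = (5 + 670) + 33548 = 675 + 33548 = 34223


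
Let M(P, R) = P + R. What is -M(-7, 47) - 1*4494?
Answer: -4534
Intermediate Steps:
-M(-7, 47) - 1*4494 = -(-7 + 47) - 1*4494 = -1*40 - 4494 = -40 - 4494 = -4534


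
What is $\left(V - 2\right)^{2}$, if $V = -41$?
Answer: $1849$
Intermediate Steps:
$\left(V - 2\right)^{2} = \left(-41 - 2\right)^{2} = \left(-43\right)^{2} = 1849$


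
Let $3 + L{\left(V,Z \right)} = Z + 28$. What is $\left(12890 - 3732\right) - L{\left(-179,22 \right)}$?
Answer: $9111$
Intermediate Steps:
$L{\left(V,Z \right)} = 25 + Z$ ($L{\left(V,Z \right)} = -3 + \left(Z + 28\right) = -3 + \left(28 + Z\right) = 25 + Z$)
$\left(12890 - 3732\right) - L{\left(-179,22 \right)} = \left(12890 - 3732\right) - \left(25 + 22\right) = 9158 - 47 = 9111$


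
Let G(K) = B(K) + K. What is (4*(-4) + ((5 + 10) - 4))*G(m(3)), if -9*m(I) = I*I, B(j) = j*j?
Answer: 0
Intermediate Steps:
B(j) = j²
m(I) = -I²/9 (m(I) = -I*I/9 = -I²/9)
G(K) = K + K² (G(K) = K² + K = K + K²)
(4*(-4) + ((5 + 10) - 4))*G(m(3)) = (4*(-4) + ((5 + 10) - 4))*((-⅑*3²)*(1 - ⅑*3²)) = (-16 + (15 - 4))*((-⅑*9)*(1 - ⅑*9)) = (-16 + 11)*(-(1 - 1)) = -(-5)*0 = -5*0 = 0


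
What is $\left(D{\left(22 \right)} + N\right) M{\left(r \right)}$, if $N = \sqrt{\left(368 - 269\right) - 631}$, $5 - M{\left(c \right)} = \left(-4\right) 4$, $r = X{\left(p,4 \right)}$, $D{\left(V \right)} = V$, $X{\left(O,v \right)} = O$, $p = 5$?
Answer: $462 + 42 i \sqrt{133} \approx 462.0 + 484.37 i$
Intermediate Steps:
$r = 5$
$M{\left(c \right)} = 21$ ($M{\left(c \right)} = 5 - \left(-4\right) 4 = 5 - -16 = 5 + 16 = 21$)
$N = 2 i \sqrt{133}$ ($N = \sqrt{\left(368 - 269\right) - 631} = \sqrt{99 - 631} = \sqrt{-532} = 2 i \sqrt{133} \approx 23.065 i$)
$\left(D{\left(22 \right)} + N\right) M{\left(r \right)} = \left(22 + 2 i \sqrt{133}\right) 21 = 462 + 42 i \sqrt{133}$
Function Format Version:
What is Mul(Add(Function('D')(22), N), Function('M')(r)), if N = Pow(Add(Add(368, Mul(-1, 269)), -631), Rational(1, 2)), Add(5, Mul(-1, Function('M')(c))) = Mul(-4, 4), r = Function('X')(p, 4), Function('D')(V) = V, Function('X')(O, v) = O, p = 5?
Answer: Add(462, Mul(42, I, Pow(133, Rational(1, 2)))) ≈ Add(462.00, Mul(484.37, I))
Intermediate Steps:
r = 5
Function('M')(c) = 21 (Function('M')(c) = Add(5, Mul(-1, Mul(-4, 4))) = Add(5, Mul(-1, -16)) = Add(5, 16) = 21)
N = Mul(2, I, Pow(133, Rational(1, 2))) (N = Pow(Add(Add(368, -269), -631), Rational(1, 2)) = Pow(Add(99, -631), Rational(1, 2)) = Pow(-532, Rational(1, 2)) = Mul(2, I, Pow(133, Rational(1, 2))) ≈ Mul(23.065, I))
Mul(Add(Function('D')(22), N), Function('M')(r)) = Mul(Add(22, Mul(2, I, Pow(133, Rational(1, 2)))), 21) = Add(462, Mul(42, I, Pow(133, Rational(1, 2))))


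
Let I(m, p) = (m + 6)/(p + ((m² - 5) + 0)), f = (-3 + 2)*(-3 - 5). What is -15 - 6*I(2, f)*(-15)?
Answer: 615/7 ≈ 87.857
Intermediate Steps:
f = 8 (f = -1*(-8) = 8)
I(m, p) = (6 + m)/(-5 + p + m²) (I(m, p) = (6 + m)/(p + ((-5 + m²) + 0)) = (6 + m)/(p + (-5 + m²)) = (6 + m)/(-5 + p + m²))
-15 - 6*I(2, f)*(-15) = -15 - 6*(6 + 2)/(-5 + 8 + 2²)*(-15) = -15 - 6*8/(-5 + 8 + 4)*(-15) = -15 - 6*8/7*(-15) = -15 - 48/7*(-15) = -15 + 720/7 = 615/7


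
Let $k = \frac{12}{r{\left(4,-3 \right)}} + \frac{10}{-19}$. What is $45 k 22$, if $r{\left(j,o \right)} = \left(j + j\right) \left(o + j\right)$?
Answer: $\frac{18315}{19} \approx 963.95$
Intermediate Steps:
$r{\left(j,o \right)} = 2 j \left(j + o\right)$
$k = \frac{37}{38}$ ($k = \frac{12}{2 \cdot 4 \left(4 - 3\right)} + \frac{10}{-19} = \frac{12}{2 \cdot 4 \cdot 1} + 10 \left(- \frac{1}{19}\right) = \frac{12}{8} - \frac{10}{19} = 12 \cdot \frac{1}{8} - \frac{10}{19} = \frac{3}{2} - \frac{10}{19} = \frac{37}{38} \approx 0.97368$)
$45 k 22 = 45 \cdot \frac{37}{38} \cdot 22 = \frac{1665}{38} \cdot 22 = \frac{18315}{19}$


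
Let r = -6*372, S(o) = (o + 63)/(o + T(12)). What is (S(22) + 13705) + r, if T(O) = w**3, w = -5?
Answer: 1181634/103 ≈ 11472.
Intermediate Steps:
T(O) = -125 (T(O) = (-5)**3 = -125)
S(o) = (63 + o)/(-125 + o) (S(o) = (o + 63)/(o - 125) = (63 + o)/(-125 + o))
r = -2232
(S(22) + 13705) + r = ((63 + 22)/(-125 + 22) + 13705) - 2232 = (85/(-103) + 13705) - 2232 = (-1/103*85 + 13705) - 2232 = (-85/103 + 13705) - 2232 = 1411530/103 - 2232 = 1181634/103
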